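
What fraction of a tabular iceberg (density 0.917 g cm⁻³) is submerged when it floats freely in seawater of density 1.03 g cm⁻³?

Submerged fraction = ρ_obj/ρ_fluid = 0.917/1.03 = 89%.

89%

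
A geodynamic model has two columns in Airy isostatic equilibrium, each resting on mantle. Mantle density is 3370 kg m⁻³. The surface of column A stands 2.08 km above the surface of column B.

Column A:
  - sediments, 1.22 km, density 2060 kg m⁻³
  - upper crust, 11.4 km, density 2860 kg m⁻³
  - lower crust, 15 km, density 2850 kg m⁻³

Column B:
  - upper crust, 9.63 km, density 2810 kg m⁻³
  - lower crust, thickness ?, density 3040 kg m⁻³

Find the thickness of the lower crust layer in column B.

8.51 km

Take the compensation level at the base of the deeper column (depth z_c below the surface of column A) and equate Σ ρ_i t_i down to z_c; mantle fills any gap and the z_c terms cancel.
Column A: 1.22×2060 + 11.4×2860 + 15×2850 + (z_c − 27.62)×3370
Column B: 2.08×0 + 9.63×2810 + x×3040 + (z_c − 2.08 − 9.63 − x)×3370
The z_c×3370 term appears on both sides and cancels. Collect the known terms of each column as K = Σ(ρt)_known − 3370 × (depth of known layers): K_A = 77867.2 − 3370×27.62 = −15212.2; K_B = 27060.3 − 3370×(2.08 + 9.63) = −12402.4.
Balance: K_A = K_B − x×(3370 − 3040), so x = (K_B − K_A)/(3370 − 3040) = 2809.8/330 = 8.51 km.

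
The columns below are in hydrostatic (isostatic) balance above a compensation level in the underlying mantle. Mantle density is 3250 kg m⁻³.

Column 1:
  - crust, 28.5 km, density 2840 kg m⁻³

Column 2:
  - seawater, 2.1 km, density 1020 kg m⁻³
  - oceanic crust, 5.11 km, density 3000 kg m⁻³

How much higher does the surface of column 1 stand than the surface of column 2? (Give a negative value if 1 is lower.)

For any compensation level in the mantle, the mantle terms cancel and isostasy reduces to e = (Σt_1 − Σt_2) − (Σ(ρt)_1 − Σ(ρt)_2) / ρ_m.
Σt_1 = 28.5 km; Σt_2 = 7.21 km; Σ(ρt)_1 = 80940; Σ(ρt)_2 = 17472 (in km·kg m⁻³).
e = (28.5 − 7.21) − (80940 − 17472) / 3250 = 1.76 km.

1.76 km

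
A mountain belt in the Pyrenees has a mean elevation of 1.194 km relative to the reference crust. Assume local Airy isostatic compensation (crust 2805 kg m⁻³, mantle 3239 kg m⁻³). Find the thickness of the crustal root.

By Archimedes' principle applied to the lithosphere: the weight of the topography is balanced by the buoyancy of the root, ρ_c h = (ρ_m − ρ_c) r.
r = h · ρ_c / (ρ_m − ρ_c) = 1.194 km × 2805 / (3239 − 2805) = 7.72 km.

7.72 km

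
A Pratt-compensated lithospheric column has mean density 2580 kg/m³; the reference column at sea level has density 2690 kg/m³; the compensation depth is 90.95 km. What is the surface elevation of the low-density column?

3.88 km

ρ_ref D = ρ (D + h) → h = D (ρ_ref − ρ)/ρ.
h = 90.95 km × (2690 − 2580)/2580 = 3.88 km.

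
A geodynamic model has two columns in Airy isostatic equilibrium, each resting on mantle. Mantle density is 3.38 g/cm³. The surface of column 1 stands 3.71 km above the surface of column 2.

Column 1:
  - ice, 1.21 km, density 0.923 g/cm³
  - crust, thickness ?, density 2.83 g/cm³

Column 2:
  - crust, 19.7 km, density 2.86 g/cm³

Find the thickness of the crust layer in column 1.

36 km

Take the compensation level at the base of the deeper column (depth z_c below the surface of column 1) and equate Σ ρ_i t_i down to z_c; mantle fills any gap and the z_c terms cancel.
Column 1: 1.21×0.923 + x×2.83 + (z_c − 1.21 − x)×3.38
Column 2: 3.71×0 + 19.7×2.86 + (z_c − 3.71 − 19.7)×3.38
The z_c×3.38 term appears on both sides and cancels. Collect the known terms of each column as K = Σ(ρt)_known − 3.38 × (depth of known layers): K_1 = 1.11683 − 3.38×1.21 = −2.97297; K_2 = 56.342 − 3.38×(3.71 + 19.7) = −22.7838.
Balance: K_1 − x×(3.38 − 2.83) = K_2, so x = (K_1 − K_2)/(3.38 − 2.83) = 19.8108/0.55 = 36 km.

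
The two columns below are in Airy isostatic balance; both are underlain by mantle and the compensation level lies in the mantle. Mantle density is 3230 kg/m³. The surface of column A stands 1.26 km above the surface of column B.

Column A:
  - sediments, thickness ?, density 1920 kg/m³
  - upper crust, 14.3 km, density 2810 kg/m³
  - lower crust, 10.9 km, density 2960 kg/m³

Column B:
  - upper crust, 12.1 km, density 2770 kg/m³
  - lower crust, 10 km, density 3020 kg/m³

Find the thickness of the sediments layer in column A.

2.13 km

Take the compensation level at the base of the deeper column (depth z_c below the surface of column A) and equate Σ ρ_i t_i down to z_c; mantle fills any gap and the z_c terms cancel.
Column A: x×1920 + 14.3×2810 + 10.9×2960 + (z_c − 25.2 − x)×3230
Column B: 1.26×0 + 12.1×2770 + 10×3020 + (z_c − 1.26 − 22.1)×3230
The z_c×3230 term appears on both sides and cancels. Collect the known terms of each column as K = Σ(ρt)_known − 3230 × (depth of known layers): K_A = 72447 − 3230×25.2 = −8949; K_B = 63717 − 3230×(1.26 + 22.1) = −11735.8.
Balance: K_A − x×(3230 − 1920) = K_B, so x = (K_A − K_B)/(3230 − 1920) = 2786.8/1310 = 2.13 km.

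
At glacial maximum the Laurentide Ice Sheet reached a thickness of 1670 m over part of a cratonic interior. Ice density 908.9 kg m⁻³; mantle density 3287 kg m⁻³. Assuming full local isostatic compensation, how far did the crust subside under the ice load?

Isostatic balance requires: the ice load ρ_ice t is balanced by mantle displaced below, ρ_m s.
s = t ρ_ice / ρ_m = 1670 m × 908.9/3287 = 462 m.

462 m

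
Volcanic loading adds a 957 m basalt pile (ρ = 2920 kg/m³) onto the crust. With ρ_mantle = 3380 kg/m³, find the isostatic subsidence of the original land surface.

Subaerial loading: s = t ρ_load / ρ_m.
s = 957 m × 2920/3380 = 827 m.

827 m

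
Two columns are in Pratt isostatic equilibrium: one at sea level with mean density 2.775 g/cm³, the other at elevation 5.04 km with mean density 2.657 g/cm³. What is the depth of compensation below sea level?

ρ_ref D = ρ (D + h) → D (ρ_ref − ρ) = ρ h.
D = ρ h/(ρ_ref − ρ) = 2.657 × 5.04 km/(2.775 − 2.657) = 113 km.

113 km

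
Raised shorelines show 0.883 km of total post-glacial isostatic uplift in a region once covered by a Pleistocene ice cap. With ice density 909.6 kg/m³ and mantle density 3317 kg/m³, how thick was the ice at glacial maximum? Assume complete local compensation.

u = t ρ_ice/ρ_m → t = u ρ_m/ρ_ice = 0.883 km × 3317/909.6 = 3.22 km.

3.22 km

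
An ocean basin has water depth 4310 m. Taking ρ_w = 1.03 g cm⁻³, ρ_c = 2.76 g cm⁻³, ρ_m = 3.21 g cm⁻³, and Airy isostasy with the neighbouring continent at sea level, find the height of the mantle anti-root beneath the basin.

16600 m

Balancing pressure at the compensation depth: replacing crust with seawater at the top is compensated by replacing crust with mantle at the base: d (ρ_c − ρ_w) = a (ρ_m − ρ_c).
a = d (ρ_c − ρ_w)/(ρ_m − ρ_c) = 4310 m × 1.73/0.45 = 16600 m.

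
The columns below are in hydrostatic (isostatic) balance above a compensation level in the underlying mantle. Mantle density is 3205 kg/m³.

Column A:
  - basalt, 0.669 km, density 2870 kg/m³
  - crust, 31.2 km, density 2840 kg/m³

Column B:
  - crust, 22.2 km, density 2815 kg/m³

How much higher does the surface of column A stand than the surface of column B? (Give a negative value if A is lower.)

0.922 km

For any compensation level in the mantle, the mantle terms cancel and isostasy reduces to e = (Σt_A − Σt_B) − (Σ(ρt)_A − Σ(ρt)_B) / ρ_m.
Σt_A = 31.869 km; Σt_B = 22.2 km; Σ(ρt)_A = 90528.03; Σ(ρt)_B = 62493 (in km·kg/m³).
e = (31.869 − 22.2) − (90528.03 − 62493) / 3205 = 0.922 km.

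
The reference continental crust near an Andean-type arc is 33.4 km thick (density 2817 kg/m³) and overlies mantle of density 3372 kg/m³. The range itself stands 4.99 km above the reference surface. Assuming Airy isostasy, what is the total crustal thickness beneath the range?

63.7 km

Root depth r = h ρ_c / (ρ_m − ρ_c) = 4.99 km × 2817 / 555 = 25.33 km.
Total thickness = T + h + r = 33.4 km + 4.99 km + 25.33 km = 63.7 km.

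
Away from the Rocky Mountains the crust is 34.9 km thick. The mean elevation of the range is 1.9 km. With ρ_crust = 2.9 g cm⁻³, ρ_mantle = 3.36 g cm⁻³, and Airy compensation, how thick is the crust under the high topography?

48.8 km

Root depth r = h ρ_c / (ρ_m − ρ_c) = 1.9 km × 2.9 / 0.46 = 11.98 km.
Total thickness = T + h + r = 34.9 km + 1.9 km + 11.98 km = 48.8 km.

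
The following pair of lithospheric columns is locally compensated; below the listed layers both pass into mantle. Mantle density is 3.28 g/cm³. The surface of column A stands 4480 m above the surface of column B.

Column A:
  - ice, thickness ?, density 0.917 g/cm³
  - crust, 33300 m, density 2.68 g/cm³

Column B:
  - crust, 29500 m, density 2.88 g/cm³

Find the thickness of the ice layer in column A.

2760 m

Take the compensation level at the base of the deeper column (depth z_c below the surface of column A) and equate Σ ρ_i t_i down to z_c; mantle fills any gap and the z_c terms cancel.
Column A: x×0.917 + 33300×2.68 + (z_c − 33300 − x)×3.28
Column B: 4480×0 + 29500×2.88 + (z_c − 4480 − 29500)×3.28
The z_c×3.28 term appears on both sides and cancels. Collect the known terms of each column as K = Σ(ρt)_known − 3.28 × (depth of known layers): K_A = 89244 − 3.28×33300 = −19980; K_B = 84960 − 3.28×(4480 + 29500) = −26494.4.
Balance: K_A − x×(3.28 − 0.917) = K_B, so x = (K_A − K_B)/(3.28 − 0.917) = 6514.4/2.363 = 2760 m.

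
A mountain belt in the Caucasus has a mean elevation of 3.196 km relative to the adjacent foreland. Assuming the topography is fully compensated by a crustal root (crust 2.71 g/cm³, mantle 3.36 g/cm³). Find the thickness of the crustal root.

In Airy isostatic equilibrium: the weight of the topography is balanced by the buoyancy of the root, ρ_c h = (ρ_m − ρ_c) r.
r = h · ρ_c / (ρ_m − ρ_c) = 3.196 km × 2.71 / (3.36 − 2.71) = 13.3 km.

13.3 km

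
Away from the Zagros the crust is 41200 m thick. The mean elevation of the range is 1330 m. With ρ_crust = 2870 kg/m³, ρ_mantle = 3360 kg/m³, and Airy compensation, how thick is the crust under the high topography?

Root depth r = h ρ_c / (ρ_m − ρ_c) = 1330 m × 2870 / 490 = 7790 m.
Total thickness = T + h + r = 41200 m + 1330 m + 7790 m = 50300 m.

50300 m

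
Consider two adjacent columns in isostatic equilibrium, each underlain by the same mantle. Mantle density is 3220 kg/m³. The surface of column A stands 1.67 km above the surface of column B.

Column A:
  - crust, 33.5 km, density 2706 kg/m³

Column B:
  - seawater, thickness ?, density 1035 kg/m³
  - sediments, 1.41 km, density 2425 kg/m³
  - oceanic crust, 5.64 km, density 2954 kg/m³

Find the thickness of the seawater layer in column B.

4.22 km

Take the compensation level at the base of the deeper column (depth z_c below the surface of column A) and equate Σ ρ_i t_i down to z_c; mantle fills any gap and the z_c terms cancel.
Column A: 33.5×2706 + (z_c − 33.5)×3220
Column B: 1.67×0 + x×1035 + 1.41×2425 + 5.64×2954 + (z_c − 1.67 − 7.05 − x)×3220
The z_c×3220 term appears on both sides and cancels. Collect the known terms of each column as K = Σ(ρt)_known − 3220 × (depth of known layers): K_A = 90651 − 3220×33.5 = −17219; K_B = 20079.81 − 3220×(1.67 + 7.05) = −7998.59.
Balance: K_A = K_B − x×(3220 − 1035), so x = (K_B − K_A)/(3220 − 1035) = 9220.41/2185 = 4.22 km.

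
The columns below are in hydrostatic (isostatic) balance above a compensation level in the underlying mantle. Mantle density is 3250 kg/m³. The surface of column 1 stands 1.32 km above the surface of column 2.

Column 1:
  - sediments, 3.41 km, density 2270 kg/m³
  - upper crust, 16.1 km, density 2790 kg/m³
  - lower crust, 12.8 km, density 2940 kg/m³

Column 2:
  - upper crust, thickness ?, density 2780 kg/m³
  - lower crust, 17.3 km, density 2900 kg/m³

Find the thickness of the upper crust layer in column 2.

9.3 km

Take the compensation level at the base of the deeper column (depth z_c below the surface of column 1) and equate Σ ρ_i t_i down to z_c; mantle fills any gap and the z_c terms cancel.
Column 1: 3.41×2270 + 16.1×2790 + 12.8×2940 + (z_c − 32.31)×3250
Column 2: 1.32×0 + x×2780 + 17.3×2900 + (z_c − 1.32 − 17.3 − x)×3250
The z_c×3250 term appears on both sides and cancels. Collect the known terms of each column as K = Σ(ρt)_known − 3250 × (depth of known layers): K_1 = 90291.7 − 3250×32.31 = −14715.8; K_2 = 50170 − 3250×(1.32 + 17.3) = −10345.
Balance: K_1 = K_2 − x×(3250 − 2780), so x = (K_2 − K_1)/(3250 − 2780) = 4370.8/470 = 9.3 km.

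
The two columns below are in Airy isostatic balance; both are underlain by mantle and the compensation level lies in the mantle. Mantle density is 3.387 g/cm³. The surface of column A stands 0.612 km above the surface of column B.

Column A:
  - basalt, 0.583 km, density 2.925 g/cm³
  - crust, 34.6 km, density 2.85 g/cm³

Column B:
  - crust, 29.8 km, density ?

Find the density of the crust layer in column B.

Take the compensation level at the base of the deeper column (depth z_c below the surface of column A) and equate Σ ρ_i t_i down to z_c; mantle fills any gap and the z_c terms cancel.
Column A: 0.583×2.925 + 34.6×2.85 + (z_c − 35.183)×3.387
Column B: 0.612×0 + 29.8×ρ + (z_c − 0.612 − 29.8)×3.387
The z_c×3.387 term appears on both sides and cancels. Collect the known terms of each column as K = Σ(ρt)_known − 3.387 × (depth of known layers): K_A = 100.315275 − 3.387×35.183 = −18.849546; K_B = 0 − 3.387×(0.612 + 29.8) = −103.005444.
Balance: K_A = K_B + 29.8×ρ, so ρ = (K_A − K_B)/29.8 = 84.1559/29.8 = 2.82 g/cm³.

2.82 g/cm³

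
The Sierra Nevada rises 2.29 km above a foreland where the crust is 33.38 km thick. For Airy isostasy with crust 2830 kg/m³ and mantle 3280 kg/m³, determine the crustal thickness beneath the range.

Root depth r = h ρ_c / (ρ_m − ρ_c) = 2.29 km × 2830 / 450 = 14.4 km.
Total thickness = T + h + r = 33.38 km + 2.29 km + 14.4 km = 50.1 km.

50.1 km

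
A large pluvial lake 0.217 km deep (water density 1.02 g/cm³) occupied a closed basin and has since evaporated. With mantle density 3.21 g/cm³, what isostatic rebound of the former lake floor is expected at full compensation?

0.069 km

u = d ρ_w/ρ_m = 0.217 km × 1.02/3.21 = 0.069 km.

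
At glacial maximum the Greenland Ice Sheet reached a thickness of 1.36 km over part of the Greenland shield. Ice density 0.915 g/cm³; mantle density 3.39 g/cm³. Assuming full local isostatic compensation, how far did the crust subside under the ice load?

0.367 km

By Archimedes' principle applied to the lithosphere: the ice load ρ_ice t is balanced by mantle displaced below, ρ_m s.
s = t ρ_ice / ρ_m = 1.36 km × 0.915/3.39 = 0.367 km.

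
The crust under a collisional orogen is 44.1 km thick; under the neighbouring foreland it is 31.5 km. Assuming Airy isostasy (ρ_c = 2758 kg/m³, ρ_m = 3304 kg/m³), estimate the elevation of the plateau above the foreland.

2.08 km

Excess crust Δ = 44.1 km − 31.5 km = 12.6 km, split between elevation h and root r with h + r = Δ.
Airy balance ρ_c h = (ρ_m − ρ_c) r gives r = h ρ_c/(ρ_m − ρ_c), so h (1 + ρ_c/(ρ_m − ρ_c)) = Δ, i.e. h = Δ (ρ_m − ρ_c)/ρ_m.
h = 12.6 km × 546/3304 = 2.08 km.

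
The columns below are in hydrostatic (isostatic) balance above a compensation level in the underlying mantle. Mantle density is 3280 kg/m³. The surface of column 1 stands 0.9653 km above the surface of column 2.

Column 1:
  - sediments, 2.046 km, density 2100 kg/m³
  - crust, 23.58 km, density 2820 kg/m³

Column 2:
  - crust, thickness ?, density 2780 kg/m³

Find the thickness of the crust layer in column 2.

Take the compensation level at the base of the deeper column (depth z_c below the surface of column 1) and equate Σ ρ_i t_i down to z_c; mantle fills any gap and the z_c terms cancel.
Column 1: 2.046×2100 + 23.58×2820 + (z_c − 25.626)×3280
Column 2: 0.9653×0 + x×2780 + (z_c − 0.9653 − 0 − x)×3280
The z_c×3280 term appears on both sides and cancels. Collect the known terms of each column as K = Σ(ρt)_known − 3280 × (depth of known layers): K_1 = 70792.2 − 3280×25.626 = −13261.08; K_2 = 0 − 3280×(0.9653 + 0) = −3166.184.
Balance: K_1 = K_2 − x×(3280 − 2780), so x = (K_2 − K_1)/(3280 − 2780) = 10094.9/500 = 20.2 km.

20.2 km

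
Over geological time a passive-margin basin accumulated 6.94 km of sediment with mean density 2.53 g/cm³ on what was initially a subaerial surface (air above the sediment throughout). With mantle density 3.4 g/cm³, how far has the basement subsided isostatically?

Subaerial load: s = t ρ_sed / ρ_m = 6.94 km × 2.53/3.4 = 5.16 km.

5.16 km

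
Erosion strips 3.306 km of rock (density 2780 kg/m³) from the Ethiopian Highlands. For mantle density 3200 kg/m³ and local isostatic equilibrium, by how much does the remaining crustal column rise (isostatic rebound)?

2.87 km

Unloading: uplift u = e ρ_c/ρ_m = 3.306 km × 2780/3200 = 2.87 km.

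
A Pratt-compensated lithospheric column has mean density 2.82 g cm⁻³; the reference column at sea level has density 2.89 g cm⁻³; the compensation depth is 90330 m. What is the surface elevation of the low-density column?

2240 m

ρ_ref D = ρ (D + h) → h = D (ρ_ref − ρ)/ρ.
h = 90330 m × (2.89 − 2.82)/2.82 = 2240 m.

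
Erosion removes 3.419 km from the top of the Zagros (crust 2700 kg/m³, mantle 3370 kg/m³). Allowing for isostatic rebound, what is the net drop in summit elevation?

Rebound u = e ρ_c/ρ_m = 3.419 km × 2700/3370 = 2.739 km.
Net surface drop = e − u = 3.419 km − 2.739 km = e (ρ_m − ρ_c)/ρ_m = 0.68 km.

0.68 km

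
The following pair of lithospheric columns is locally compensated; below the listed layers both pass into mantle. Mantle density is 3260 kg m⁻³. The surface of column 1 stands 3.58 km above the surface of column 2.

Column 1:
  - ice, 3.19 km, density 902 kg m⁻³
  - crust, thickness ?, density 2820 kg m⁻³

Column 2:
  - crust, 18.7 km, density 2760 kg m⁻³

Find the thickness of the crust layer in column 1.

30.7 km

Take the compensation level at the base of the deeper column (depth z_c below the surface of column 1) and equate Σ ρ_i t_i down to z_c; mantle fills any gap and the z_c terms cancel.
Column 1: 3.19×902 + x×2820 + (z_c − 3.19 − x)×3260
Column 2: 3.58×0 + 18.7×2760 + (z_c − 3.58 − 18.7)×3260
The z_c×3260 term appears on both sides and cancels. Collect the known terms of each column as K = Σ(ρt)_known − 3260 × (depth of known layers): K_1 = 2877.38 − 3260×3.19 = −7522.02; K_2 = 51612 − 3260×(3.58 + 18.7) = −21020.8.
Balance: K_1 − x×(3260 − 2820) = K_2, so x = (K_1 − K_2)/(3260 − 2820) = 13498.8/440 = 30.7 km.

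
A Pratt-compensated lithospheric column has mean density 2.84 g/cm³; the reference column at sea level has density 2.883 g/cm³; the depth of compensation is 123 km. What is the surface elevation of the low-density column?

ρ_ref D = ρ (D + h) → h = D (ρ_ref − ρ)/ρ.
h = 123 km × (2.883 − 2.84)/2.84 = 1.86 km.

1.86 km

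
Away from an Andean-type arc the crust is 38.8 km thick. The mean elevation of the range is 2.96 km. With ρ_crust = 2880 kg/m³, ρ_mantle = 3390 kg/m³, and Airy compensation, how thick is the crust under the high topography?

58.5 km

Root depth r = h ρ_c / (ρ_m − ρ_c) = 2.96 km × 2880 / 510 = 16.72 km.
Total thickness = T + h + r = 38.8 km + 2.96 km + 16.72 km = 58.5 km.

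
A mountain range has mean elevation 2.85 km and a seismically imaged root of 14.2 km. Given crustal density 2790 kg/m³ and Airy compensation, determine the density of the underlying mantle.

Airy balance: ρ_c h = (ρ_m − ρ_c) r → ρ_m = ρ_c (1 + h/r).
ρ_m = 2790 × (1 + 2.85 km/14.2 km) = 3350 kg/m³.

3350 kg/m³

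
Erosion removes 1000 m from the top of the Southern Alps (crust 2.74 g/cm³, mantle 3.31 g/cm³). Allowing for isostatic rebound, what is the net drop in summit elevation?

172 m

Rebound u = e ρ_c/ρ_m = 1000 m × 2.74/3.31 = 827.8 m.
Net surface drop = e − u = 1000 m − 827.8 m = e (ρ_m − ρ_c)/ρ_m = 172 m.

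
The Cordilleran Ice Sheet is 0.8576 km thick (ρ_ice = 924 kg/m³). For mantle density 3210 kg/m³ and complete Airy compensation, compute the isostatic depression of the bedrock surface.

0.247 km

For local isostatic compensation: the ice load ρ_ice t is balanced by mantle displaced below, ρ_m s.
s = t ρ_ice / ρ_m = 0.8576 km × 924/3210 = 0.247 km.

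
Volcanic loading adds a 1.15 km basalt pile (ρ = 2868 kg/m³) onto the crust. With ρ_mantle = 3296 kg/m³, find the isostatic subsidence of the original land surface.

1 km

Subaerial loading: s = t ρ_load / ρ_m.
s = 1.15 km × 2868/3296 = 1 km.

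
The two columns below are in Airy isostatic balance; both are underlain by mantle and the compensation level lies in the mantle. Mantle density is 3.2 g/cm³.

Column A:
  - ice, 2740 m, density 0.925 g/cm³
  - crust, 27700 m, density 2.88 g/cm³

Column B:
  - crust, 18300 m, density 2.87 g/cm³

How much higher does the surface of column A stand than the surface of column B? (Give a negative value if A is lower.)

For any compensation level in the mantle, the mantle terms cancel and isostasy reduces to e = (Σt_A − Σt_B) − (Σ(ρt)_A − Σ(ρt)_B) / ρ_m.
Σt_A = 30440 m; Σt_B = 18300 m; Σ(ρt)_A = 82310.5; Σ(ρt)_B = 52521 (in m·g/cm³).
e = (30440 − 18300) − (82310.5 − 52521) / 3.2 = 2830 m.

2830 m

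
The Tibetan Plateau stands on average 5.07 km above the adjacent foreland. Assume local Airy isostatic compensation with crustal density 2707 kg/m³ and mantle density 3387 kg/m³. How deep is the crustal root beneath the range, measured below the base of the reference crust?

Equating mass per unit area of the two columns: the weight of the topography is balanced by the buoyancy of the root, ρ_c h = (ρ_m − ρ_c) r.
r = h · ρ_c / (ρ_m − ρ_c) = 5.07 km × 2707 / (3387 − 2707) = 20.2 km.

20.2 km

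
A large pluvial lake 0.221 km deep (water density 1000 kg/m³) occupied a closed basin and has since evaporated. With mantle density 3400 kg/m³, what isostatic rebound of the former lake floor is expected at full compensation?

u = d ρ_w/ρ_m = 0.221 km × 1000/3400 = 0.065 km.

0.065 km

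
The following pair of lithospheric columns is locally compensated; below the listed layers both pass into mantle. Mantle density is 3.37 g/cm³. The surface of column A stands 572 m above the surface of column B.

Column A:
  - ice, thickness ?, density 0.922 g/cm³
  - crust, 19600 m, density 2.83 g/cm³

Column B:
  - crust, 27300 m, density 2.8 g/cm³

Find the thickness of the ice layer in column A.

2820 m

Take the compensation level at the base of the deeper column (depth z_c below the surface of column A) and equate Σ ρ_i t_i down to z_c; mantle fills any gap and the z_c terms cancel.
Column A: x×0.922 + 19600×2.83 + (z_c − 19600 − x)×3.37
Column B: 572×0 + 27300×2.8 + (z_c − 572 − 27300)×3.37
The z_c×3.37 term appears on both sides and cancels. Collect the known terms of each column as K = Σ(ρt)_known − 3.37 × (depth of known layers): K_A = 55468 − 3.37×19600 = −10584; K_B = 76440 − 3.37×(572 + 27300) = −17488.64.
Balance: K_A − x×(3.37 − 0.922) = K_B, so x = (K_A − K_B)/(3.37 − 0.922) = 6904.64/2.448 = 2820 m.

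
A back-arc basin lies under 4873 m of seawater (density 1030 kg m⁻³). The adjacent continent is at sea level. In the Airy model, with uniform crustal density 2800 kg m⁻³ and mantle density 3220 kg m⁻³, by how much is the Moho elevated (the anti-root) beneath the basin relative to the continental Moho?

Equating mass per unit area of the two columns: replacing crust with seawater at the top is compensated by replacing crust with mantle at the base: d (ρ_c − ρ_w) = a (ρ_m − ρ_c).
a = d (ρ_c − ρ_w)/(ρ_m − ρ_c) = 4873 m × 1770/420 = 20500 m.

20500 m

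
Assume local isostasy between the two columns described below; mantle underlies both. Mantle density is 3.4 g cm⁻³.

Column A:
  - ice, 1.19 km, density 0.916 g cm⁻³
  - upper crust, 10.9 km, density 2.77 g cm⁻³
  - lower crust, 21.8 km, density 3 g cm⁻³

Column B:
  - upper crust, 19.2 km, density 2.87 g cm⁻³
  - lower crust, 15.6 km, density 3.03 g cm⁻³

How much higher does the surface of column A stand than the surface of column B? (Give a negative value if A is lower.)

For any compensation level in the mantle, the mantle terms cancel and isostasy reduces to e = (Σt_A − Σt_B) − (Σ(ρt)_A − Σ(ρt)_B) / ρ_m.
Σt_A = 33.89 km; Σt_B = 34.8 km; Σ(ρt)_A = 96.68304; Σ(ρt)_B = 102.372 (in km·g cm⁻³).
e = (33.89 − 34.8) − (96.68304 − 102.372) / 3.4 = 0.763 km.

0.763 km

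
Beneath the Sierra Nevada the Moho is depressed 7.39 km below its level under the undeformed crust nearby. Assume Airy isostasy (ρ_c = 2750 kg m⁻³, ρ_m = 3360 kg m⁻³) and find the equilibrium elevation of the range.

In Airy isostatic equilibrium: ρ_c h = (ρ_m − ρ_c) r.
h = r (ρ_m − ρ_c) / ρ_c = 7.39 km × (3360 − 2750) / 2750 = 1.64 km.

1.64 km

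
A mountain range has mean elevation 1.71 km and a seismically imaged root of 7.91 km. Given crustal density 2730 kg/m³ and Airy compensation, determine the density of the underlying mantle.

Airy balance: ρ_c h = (ρ_m − ρ_c) r → ρ_m = ρ_c (1 + h/r).
ρ_m = 2730 × (1 + 1.71 km/7.91 km) = 3320 kg/m³.

3320 kg/m³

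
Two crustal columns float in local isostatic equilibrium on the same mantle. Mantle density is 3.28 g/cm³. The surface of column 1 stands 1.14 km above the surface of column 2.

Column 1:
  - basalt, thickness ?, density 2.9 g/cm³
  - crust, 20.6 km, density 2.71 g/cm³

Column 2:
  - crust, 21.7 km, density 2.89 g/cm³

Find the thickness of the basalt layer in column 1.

1.21 km

Take the compensation level at the base of the deeper column (depth z_c below the surface of column 1) and equate Σ ρ_i t_i down to z_c; mantle fills any gap and the z_c terms cancel.
Column 1: x×2.9 + 20.6×2.71 + (z_c − 20.6 − x)×3.28
Column 2: 1.14×0 + 21.7×2.89 + (z_c − 1.14 − 21.7)×3.28
The z_c×3.28 term appears on both sides and cancels. Collect the known terms of each column as K = Σ(ρt)_known − 3.28 × (depth of known layers): K_1 = 55.826 − 3.28×20.6 = −11.742; K_2 = 62.713 − 3.28×(1.14 + 21.7) = −12.2022.
Balance: K_1 − x×(3.28 − 2.9) = K_2, so x = (K_1 − K_2)/(3.28 − 2.9) = 0.4602/0.38 = 1.21 km.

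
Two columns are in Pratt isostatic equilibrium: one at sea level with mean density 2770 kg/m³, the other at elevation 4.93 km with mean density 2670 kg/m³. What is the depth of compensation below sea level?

132 km

ρ_ref D = ρ (D + h) → D (ρ_ref − ρ) = ρ h.
D = ρ h/(ρ_ref − ρ) = 2670 × 4.93 km/(2770 − 2670) = 132 km.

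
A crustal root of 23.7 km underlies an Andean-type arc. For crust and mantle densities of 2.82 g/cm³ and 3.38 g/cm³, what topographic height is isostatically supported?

For local isostatic compensation: ρ_c h = (ρ_m − ρ_c) r.
h = r (ρ_m − ρ_c) / ρ_c = 23.7 km × (3.38 − 2.82) / 2.82 = 4.71 km.

4.71 km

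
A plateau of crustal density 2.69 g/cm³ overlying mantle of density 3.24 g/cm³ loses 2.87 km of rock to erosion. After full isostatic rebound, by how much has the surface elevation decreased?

Rebound u = e ρ_c/ρ_m = 2.87 km × 2.69/3.24 = 2.383 km.
Net surface drop = e − u = 2.87 km − 2.383 km = e (ρ_m − ρ_c)/ρ_m = 0.487 km.

0.487 km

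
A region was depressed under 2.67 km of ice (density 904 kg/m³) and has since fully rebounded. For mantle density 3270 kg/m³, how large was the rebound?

Removing the load lets mantle flow back in; uplift u satisfies ρ_ice t = ρ_m u.
u = t ρ_ice/ρ_m = 2.67 km × 904/3270 = 0.738 km.

0.738 km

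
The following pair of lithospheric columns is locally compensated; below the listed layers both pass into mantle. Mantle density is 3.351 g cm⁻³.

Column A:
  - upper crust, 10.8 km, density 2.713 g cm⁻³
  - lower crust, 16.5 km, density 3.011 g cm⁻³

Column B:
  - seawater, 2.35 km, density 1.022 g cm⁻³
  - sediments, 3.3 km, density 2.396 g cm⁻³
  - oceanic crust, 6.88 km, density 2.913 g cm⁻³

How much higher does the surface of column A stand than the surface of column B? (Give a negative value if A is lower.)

0.257 km

For any compensation level in the mantle, the mantle terms cancel and isostasy reduces to e = (Σt_A − Σt_B) − (Σ(ρt)_A − Σ(ρt)_B) / ρ_m.
Σt_A = 27.3 km; Σt_B = 12.53 km; Σ(ρt)_A = 78.9819; Σ(ρt)_B = 30.34994 (in km·g cm⁻³).
e = (27.3 − 12.53) − (78.9819 − 30.34994) / 3.351 = 0.257 km.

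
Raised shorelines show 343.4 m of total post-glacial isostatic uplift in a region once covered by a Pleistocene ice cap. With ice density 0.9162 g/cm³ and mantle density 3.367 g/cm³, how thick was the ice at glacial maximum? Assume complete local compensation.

u = t ρ_ice/ρ_m → t = u ρ_m/ρ_ice = 343.4 m × 3.367/0.9162 = 1260 m.

1260 m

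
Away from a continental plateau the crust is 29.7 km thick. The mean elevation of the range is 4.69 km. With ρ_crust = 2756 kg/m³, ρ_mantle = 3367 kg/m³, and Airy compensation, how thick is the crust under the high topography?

Root depth r = h ρ_c / (ρ_m − ρ_c) = 4.69 km × 2756 / 611 = 21.15 km.
Total thickness = T + h + r = 29.7 km + 4.69 km + 21.15 km = 55.5 km.

55.5 km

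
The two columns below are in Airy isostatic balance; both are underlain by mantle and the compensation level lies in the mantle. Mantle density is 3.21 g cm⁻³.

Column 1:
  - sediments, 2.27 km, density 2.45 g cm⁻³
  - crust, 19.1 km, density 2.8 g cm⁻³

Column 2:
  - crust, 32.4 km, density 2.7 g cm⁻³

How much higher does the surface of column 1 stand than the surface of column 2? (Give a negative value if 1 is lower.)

For any compensation level in the mantle, the mantle terms cancel and isostasy reduces to e = (Σt_1 − Σt_2) − (Σ(ρt)_1 − Σ(ρt)_2) / ρ_m.
Σt_1 = 21.37 km; Σt_2 = 32.4 km; Σ(ρt)_1 = 59.0415; Σ(ρt)_2 = 87.48 (in km·g cm⁻³).
e = (21.37 − 32.4) − (59.0415 − 87.48) / 3.21 = −2.17 km.

−2.17 km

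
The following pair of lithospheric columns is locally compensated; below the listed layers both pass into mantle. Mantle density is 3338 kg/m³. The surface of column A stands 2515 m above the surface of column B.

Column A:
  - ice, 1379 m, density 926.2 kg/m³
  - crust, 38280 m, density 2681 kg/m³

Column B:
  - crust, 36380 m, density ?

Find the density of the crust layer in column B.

Take the compensation level at the base of the deeper column (depth z_c below the surface of column A) and equate Σ ρ_i t_i down to z_c; mantle fills any gap and the z_c terms cancel.
Column A: 1379×926.2 + 38280×2681 + (z_c − 39659)×3338
Column B: 2515×0 + 36380×ρ + (z_c − 2515 − 36380)×3338
The z_c×3338 term appears on both sides and cancels. Collect the known terms of each column as K = Σ(ρt)_known − 3338 × (depth of known layers): K_A = 103905910 − 3338×39659 = −28475832.2; K_B = 0 − 3338×(2515 + 36380) = −129831510.
Balance: K_A = K_B + 36380×ρ, so ρ = (K_A − K_B)/36380 = 101356000/36380 = 2790 kg/m³.

2790 kg/m³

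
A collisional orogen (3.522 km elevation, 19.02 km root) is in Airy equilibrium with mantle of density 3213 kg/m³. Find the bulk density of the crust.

ρ_c h = (ρ_m − ρ_c) r → ρ_c (h + r) = ρ_m r → ρ_c = ρ_m r / (h + r).
ρ_c = 3213 × 19.02 km / (3.522 km + 19.02 km) = 2710 kg/m³.

2710 kg/m³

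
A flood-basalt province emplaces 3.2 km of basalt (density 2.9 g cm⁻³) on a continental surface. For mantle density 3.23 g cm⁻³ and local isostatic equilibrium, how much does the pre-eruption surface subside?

2.87 km

Subaerial loading: s = t ρ_load / ρ_m.
s = 3.2 km × 2.9/3.23 = 2.87 km.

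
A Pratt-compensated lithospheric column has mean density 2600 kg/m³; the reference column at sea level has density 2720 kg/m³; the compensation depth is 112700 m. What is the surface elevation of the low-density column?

5200 m

ρ_ref D = ρ (D + h) → h = D (ρ_ref − ρ)/ρ.
h = 112700 m × (2720 − 2600)/2600 = 5200 m.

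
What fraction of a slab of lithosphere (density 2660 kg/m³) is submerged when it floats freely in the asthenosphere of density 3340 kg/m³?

0.796

Submerged fraction = ρ_obj/ρ_fluid = 2660/3340 = 0.796.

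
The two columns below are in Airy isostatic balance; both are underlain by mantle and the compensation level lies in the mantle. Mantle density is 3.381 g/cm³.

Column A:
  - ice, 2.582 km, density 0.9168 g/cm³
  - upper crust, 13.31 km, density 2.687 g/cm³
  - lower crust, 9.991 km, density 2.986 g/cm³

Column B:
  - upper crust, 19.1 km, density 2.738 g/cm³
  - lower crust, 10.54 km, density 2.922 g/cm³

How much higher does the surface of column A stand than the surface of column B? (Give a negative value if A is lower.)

For any compensation level in the mantle, the mantle terms cancel and isostasy reduces to e = (Σt_A − Σt_B) − (Σ(ρt)_A − Σ(ρt)_B) / ρ_m.
Σt_A = 25.883 km; Σt_B = 29.64 km; Σ(ρt)_A = 67.9642736; Σ(ρt)_B = 83.09368 (in km·g/cm³).
e = (25.883 − 29.64) − (67.9642736 − 83.09368) / 3.381 = 0.718 km.

0.718 km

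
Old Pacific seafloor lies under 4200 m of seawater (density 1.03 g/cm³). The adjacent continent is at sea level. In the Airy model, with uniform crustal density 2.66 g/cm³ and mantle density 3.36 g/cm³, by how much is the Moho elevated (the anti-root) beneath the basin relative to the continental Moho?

9780 m

Isostatic balance requires: replacing crust with seawater at the top is compensated by replacing crust with mantle at the base: d (ρ_c − ρ_w) = a (ρ_m − ρ_c).
a = d (ρ_c − ρ_w)/(ρ_m − ρ_c) = 4200 m × 1.63/0.7 = 9780 m.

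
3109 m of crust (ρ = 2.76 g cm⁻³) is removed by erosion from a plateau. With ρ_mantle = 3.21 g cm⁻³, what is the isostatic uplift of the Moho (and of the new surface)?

2670 m

Unloading: uplift u = e ρ_c/ρ_m = 3109 m × 2.76/3.21 = 2670 m.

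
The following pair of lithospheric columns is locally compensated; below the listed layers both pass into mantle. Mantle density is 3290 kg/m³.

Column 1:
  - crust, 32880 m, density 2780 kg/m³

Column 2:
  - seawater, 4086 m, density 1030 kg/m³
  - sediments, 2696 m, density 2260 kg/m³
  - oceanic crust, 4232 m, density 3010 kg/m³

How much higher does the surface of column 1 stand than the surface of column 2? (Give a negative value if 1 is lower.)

1090 m

For any compensation level in the mantle, the mantle terms cancel and isostasy reduces to e = (Σt_1 − Σt_2) − (Σ(ρt)_1 − Σ(ρt)_2) / ρ_m.
Σt_1 = 32880 m; Σt_2 = 11014 m; Σ(ρt)_1 = 91406400; Σ(ρt)_2 = 23039860 (in m·kg/m³).
e = (32880 − 11014) − (91406400 − 23039860) / 3290 = 1090 m.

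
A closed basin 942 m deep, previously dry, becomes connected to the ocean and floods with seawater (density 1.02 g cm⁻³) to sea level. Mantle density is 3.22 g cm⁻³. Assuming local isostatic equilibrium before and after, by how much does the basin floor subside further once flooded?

After flooding the water column is d + s deep. Its weight must equal the weight of mantle displaced by the extra subsidence s: (d + s) ρ_w = s ρ_m.
s = d ρ_w / (ρ_m − ρ_w) = 942 m × 1.02/(3.22 − 1.02) = 437 m.

437 m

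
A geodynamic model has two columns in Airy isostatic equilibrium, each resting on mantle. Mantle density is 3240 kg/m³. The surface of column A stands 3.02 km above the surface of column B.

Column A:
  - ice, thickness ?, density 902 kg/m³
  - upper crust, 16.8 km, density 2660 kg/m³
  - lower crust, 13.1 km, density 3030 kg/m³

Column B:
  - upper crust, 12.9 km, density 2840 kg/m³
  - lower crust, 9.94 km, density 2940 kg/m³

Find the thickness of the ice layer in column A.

Take the compensation level at the base of the deeper column (depth z_c below the surface of column A) and equate Σ ρ_i t_i down to z_c; mantle fills any gap and the z_c terms cancel.
Column A: x×902 + 16.8×2660 + 13.1×3030 + (z_c − 29.9 − x)×3240
Column B: 3.02×0 + 12.9×2840 + 9.94×2940 + (z_c − 3.02 − 22.84)×3240
The z_c×3240 term appears on both sides and cancels. Collect the known terms of each column as K = Σ(ρt)_known − 3240 × (depth of known layers): K_A = 84381 − 3240×29.9 = −12495; K_B = 65859.6 − 3240×(3.02 + 22.84) = −17926.8.
Balance: K_A − x×(3240 − 902) = K_B, so x = (K_A − K_B)/(3240 − 902) = 5431.8/2338 = 2.32 km.

2.32 km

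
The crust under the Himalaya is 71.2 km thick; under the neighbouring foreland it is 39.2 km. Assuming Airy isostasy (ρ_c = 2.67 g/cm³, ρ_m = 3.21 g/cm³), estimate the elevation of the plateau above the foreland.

Excess crust Δ = 71.2 km − 39.2 km = 32 km, split between elevation h and root r with h + r = Δ.
Airy balance ρ_c h = (ρ_m − ρ_c) r gives r = h ρ_c/(ρ_m − ρ_c), so h (1 + ρ_c/(ρ_m − ρ_c)) = Δ, i.e. h = Δ (ρ_m − ρ_c)/ρ_m.
h = 32 km × 0.54/3.21 = 5.38 km.

5.38 km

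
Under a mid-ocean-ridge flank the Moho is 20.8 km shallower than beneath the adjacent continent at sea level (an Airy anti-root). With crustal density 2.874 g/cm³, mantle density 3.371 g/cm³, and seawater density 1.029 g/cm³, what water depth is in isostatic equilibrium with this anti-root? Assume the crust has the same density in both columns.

Replacing a thickness d of crust by seawater at the top must be balanced by replacing crust with mantle at the base: d (ρ_c − ρ_w) = a (ρ_m − ρ_c).
d = a (ρ_m − ρ_c)/(ρ_c − ρ_w) = 20.8 km × 0.497/1.845 = 5.6 km.

5.6 km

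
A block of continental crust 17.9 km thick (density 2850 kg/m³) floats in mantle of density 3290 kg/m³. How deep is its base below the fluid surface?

15.5 km

Draft d = t ρ_obj/ρ_fluid = 17.9 km × 2850/3290 = 15.5 km.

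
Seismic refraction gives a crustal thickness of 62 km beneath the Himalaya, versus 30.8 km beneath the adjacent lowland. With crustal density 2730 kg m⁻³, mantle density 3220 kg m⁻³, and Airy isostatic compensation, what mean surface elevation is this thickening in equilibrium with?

Excess crust Δ = 62 km − 30.8 km = 31.2 km, split between elevation h and root r with h + r = Δ.
Airy balance ρ_c h = (ρ_m − ρ_c) r gives r = h ρ_c/(ρ_m − ρ_c), so h (1 + ρ_c/(ρ_m − ρ_c)) = Δ, i.e. h = Δ (ρ_m − ρ_c)/ρ_m.
h = 31.2 km × 490/3220 = 4.75 km.

4.75 km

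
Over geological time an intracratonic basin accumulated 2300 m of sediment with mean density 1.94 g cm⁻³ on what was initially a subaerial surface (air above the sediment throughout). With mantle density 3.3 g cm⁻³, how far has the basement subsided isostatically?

Subaerial load: s = t ρ_sed / ρ_m = 2300 m × 1.94/3.3 = 1350 m.

1350 m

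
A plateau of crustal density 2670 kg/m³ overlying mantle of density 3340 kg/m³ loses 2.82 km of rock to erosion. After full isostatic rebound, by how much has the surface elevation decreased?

0.566 km

Rebound u = e ρ_c/ρ_m = 2.82 km × 2670/3340 = 2.254 km.
Net surface drop = e − u = 2.82 km − 2.254 km = e (ρ_m − ρ_c)/ρ_m = 0.566 km.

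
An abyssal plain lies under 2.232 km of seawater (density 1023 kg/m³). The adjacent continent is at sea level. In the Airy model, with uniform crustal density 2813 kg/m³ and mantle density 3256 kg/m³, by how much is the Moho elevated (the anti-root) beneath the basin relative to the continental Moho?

9.02 km

Balancing pressure at the compensation depth: replacing crust with seawater at the top is compensated by replacing crust with mantle at the base: d (ρ_c − ρ_w) = a (ρ_m − ρ_c).
a = d (ρ_c − ρ_w)/(ρ_m − ρ_c) = 2.232 km × 1790/443 = 9.02 km.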